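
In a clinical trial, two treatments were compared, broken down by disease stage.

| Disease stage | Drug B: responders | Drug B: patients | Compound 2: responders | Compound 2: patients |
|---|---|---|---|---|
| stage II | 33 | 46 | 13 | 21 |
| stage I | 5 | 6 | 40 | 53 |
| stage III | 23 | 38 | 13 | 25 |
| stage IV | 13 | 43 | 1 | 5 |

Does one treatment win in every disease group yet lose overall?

Yes

Stage II: Drug B 33/46 = 71.7%, Compound 2 13/21 = 61.9% → Drug B
Stage I: Drug B 5/6 = 83.3%, Compound 2 40/53 = 75.5% → Drug B
Stage III: Drug B 23/38 = 60.5%, Compound 2 13/25 = 52.0% → Drug B
Stage IV: Drug B 13/43 = 30.2%, Compound 2 1/5 = 20.0% → Drug B
Overall: Drug B 74/133 = 55.6%, Compound 2 67/104 = 64.4% → Compound 2
Drug B wins each disease group but Compound 2 wins overall — the comparison reverses. Drug B's patients skew toward stage IV, which has a lower base rate.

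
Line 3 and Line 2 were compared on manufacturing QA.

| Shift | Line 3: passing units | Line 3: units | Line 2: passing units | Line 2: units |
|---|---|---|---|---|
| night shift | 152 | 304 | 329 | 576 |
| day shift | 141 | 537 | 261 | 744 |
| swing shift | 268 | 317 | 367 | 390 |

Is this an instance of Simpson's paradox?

No

Night shift: Line 3 152/304 = 50.0%, Line 2 329/576 = 57.1% → Line 2
Day shift: Line 3 141/537 = 26.3%, Line 2 261/744 = 35.1% → Line 2
Swing shift: Line 3 268/317 = 84.5%, Line 2 367/390 = 94.1% → Line 2
Overall: Line 3 561/1158 = 48.4%, Line 2 957/1710 = 56.0% → Line 2
Line 2 wins overall and in every shift group — no reversal.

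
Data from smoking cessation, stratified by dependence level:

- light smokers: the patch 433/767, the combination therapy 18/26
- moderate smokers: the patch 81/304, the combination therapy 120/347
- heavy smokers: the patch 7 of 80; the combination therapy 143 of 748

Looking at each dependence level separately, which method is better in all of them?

Light smokers: the patch 433/767 = 56.5%, the combination therapy 18/26 = 69.2% → the combination therapy
Moderate smokers: the patch 81/304 = 26.6%, the combination therapy 120/347 = 34.6% → the combination therapy
Heavy smokers: the patch 7/80 = 8.8%, the combination therapy 143/748 = 19.1% → the combination therapy
The combination therapy has the higher rate in all 3 groups.

the combination therapy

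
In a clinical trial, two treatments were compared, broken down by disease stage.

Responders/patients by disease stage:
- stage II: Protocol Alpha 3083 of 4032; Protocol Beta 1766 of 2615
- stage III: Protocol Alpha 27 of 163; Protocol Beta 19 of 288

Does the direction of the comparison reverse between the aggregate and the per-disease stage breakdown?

No

Stage II: Protocol Alpha 3083/4032 = 76.5%, Protocol Beta 1766/2615 = 67.5% → Protocol Alpha
Stage III: Protocol Alpha 27/163 = 16.6%, Protocol Beta 19/288 = 6.6% → Protocol Alpha
Overall: Protocol Alpha 3110/4195 = 74.1%, Protocol Beta 1785/2903 = 61.5% → Protocol Alpha
Protocol Alpha wins overall and in every disease group — no reversal.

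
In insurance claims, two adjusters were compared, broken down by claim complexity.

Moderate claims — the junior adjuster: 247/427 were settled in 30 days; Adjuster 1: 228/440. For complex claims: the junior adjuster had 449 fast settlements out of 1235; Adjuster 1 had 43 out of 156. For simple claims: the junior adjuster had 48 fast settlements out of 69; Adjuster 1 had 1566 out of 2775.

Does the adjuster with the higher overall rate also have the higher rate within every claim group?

No

Moderate: the junior adjuster 247/427 = 57.8%, Adjuster 1 228/440 = 51.8% → the junior adjuster
Complex: the junior adjuster 449/1235 = 36.4%, Adjuster 1 43/156 = 27.6% → the junior adjuster
Simple: the junior adjuster 48/69 = 69.6%, Adjuster 1 1566/2775 = 56.4% → the junior adjuster
Overall: the junior adjuster 744/1731 = 43.0%, Adjuster 1 1837/3371 = 54.5% → Adjuster 1
The junior adjuster wins each claim group but Adjuster 1 wins overall — the comparison reverses. The junior adjuster's claims skew toward complex, which has a lower base rate.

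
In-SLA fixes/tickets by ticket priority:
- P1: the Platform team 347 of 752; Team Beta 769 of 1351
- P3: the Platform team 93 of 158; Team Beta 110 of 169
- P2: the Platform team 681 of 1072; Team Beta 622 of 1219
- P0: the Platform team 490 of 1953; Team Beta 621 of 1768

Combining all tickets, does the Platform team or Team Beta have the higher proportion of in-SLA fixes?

P1: the Platform team 347/752 = 46.1%, Team Beta 769/1351 = 56.9% → Team Beta
P3: the Platform team 93/158 = 58.9%, Team Beta 110/169 = 65.1% → Team Beta
P2: the Platform team 681/1072 = 63.5%, Team Beta 622/1219 = 51.0% → the Platform team
P0: the Platform team 490/1953 = 25.1%, Team Beta 621/1768 = 35.1% → Team Beta
Overall: the Platform team 1611/3935 = 40.9%, Team Beta 2122/4507 = 47.1% → Team Beta
(Neither sweeps every ticket group, but Team Beta has the higher pooled rate.)

Team Beta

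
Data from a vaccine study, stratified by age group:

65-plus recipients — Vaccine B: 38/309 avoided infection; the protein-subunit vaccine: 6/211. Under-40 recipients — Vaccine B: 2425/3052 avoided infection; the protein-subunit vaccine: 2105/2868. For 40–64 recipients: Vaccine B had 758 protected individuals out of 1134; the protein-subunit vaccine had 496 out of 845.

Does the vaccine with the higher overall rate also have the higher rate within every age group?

Yes

65-plus: Vaccine B 38/309 = 12.3%, the protein-subunit vaccine 6/211 = 2.8% → Vaccine B
Under-40: Vaccine B 2425/3052 = 79.5%, the protein-subunit vaccine 2105/2868 = 73.4% → Vaccine B
40–64: Vaccine B 758/1134 = 66.8%, the protein-subunit vaccine 496/845 = 58.7% → Vaccine B
Overall: Vaccine B 3221/4495 = 71.7%, the protein-subunit vaccine 2607/3924 = 66.4% → Vaccine B
Vaccine B wins overall and in every age group — no reversal.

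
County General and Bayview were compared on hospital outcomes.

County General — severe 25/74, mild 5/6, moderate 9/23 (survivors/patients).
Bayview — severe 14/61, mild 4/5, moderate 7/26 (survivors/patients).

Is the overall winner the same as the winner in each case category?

Severe: County General 25/74 = 33.8%, Bayview 14/61 = 23.0% → County General
Mild: County General 5/6 = 83.3%, Bayview 4/5 = 80.0% → County General
Moderate: County General 9/23 = 39.1%, Bayview 7/26 = 26.9% → County General
Overall: County General 39/103 = 37.9%, Bayview 25/92 = 27.2% → County General
County General wins overall and in every case group — no reversal.

Yes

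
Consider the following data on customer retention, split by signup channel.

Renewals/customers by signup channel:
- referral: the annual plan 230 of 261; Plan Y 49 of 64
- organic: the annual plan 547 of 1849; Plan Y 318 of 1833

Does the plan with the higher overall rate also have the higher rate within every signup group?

Referral: the annual plan 230/261 = 88.1%, Plan Y 49/64 = 76.6% → the annual plan
Organic: the annual plan 547/1849 = 29.6%, Plan Y 318/1833 = 17.3% → the annual plan
Overall: the annual plan 777/2110 = 36.8%, Plan Y 367/1897 = 19.3% → the annual plan
The annual plan wins overall and in every signup group — no reversal.

Yes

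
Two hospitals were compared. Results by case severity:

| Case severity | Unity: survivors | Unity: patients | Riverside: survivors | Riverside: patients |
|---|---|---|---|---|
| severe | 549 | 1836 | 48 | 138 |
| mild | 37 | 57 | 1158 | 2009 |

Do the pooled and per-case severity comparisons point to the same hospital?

No

Severe: Unity 549/1836 = 29.9%, Riverside 48/138 = 34.8% → Riverside
Mild: Unity 37/57 = 64.9%, Riverside 1158/2009 = 57.6% → Unity
Overall: Unity 586/1893 = 31.0%, Riverside 1206/2147 = 56.2% → Riverside
Neither sweeps: Unity wins 1 of 2 groups, Riverside wins 1. Riverside wins overall but not every group — no Simpson reversal.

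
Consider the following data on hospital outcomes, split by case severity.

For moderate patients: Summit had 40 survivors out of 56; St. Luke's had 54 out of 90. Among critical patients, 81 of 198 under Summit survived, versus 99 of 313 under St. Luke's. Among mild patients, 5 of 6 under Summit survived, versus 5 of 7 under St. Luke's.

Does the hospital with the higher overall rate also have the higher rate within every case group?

Moderate: Summit 40/56 = 71.4%, St. Luke's 54/90 = 60.0% → Summit
Critical: Summit 81/198 = 40.9%, St. Luke's 99/313 = 31.6% → Summit
Mild: Summit 5/6 = 83.3%, St. Luke's 5/7 = 71.4% → Summit
Overall: Summit 126/260 = 48.5%, St. Luke's 158/410 = 38.5% → Summit
Summit wins overall and in every case group — no reversal.

Yes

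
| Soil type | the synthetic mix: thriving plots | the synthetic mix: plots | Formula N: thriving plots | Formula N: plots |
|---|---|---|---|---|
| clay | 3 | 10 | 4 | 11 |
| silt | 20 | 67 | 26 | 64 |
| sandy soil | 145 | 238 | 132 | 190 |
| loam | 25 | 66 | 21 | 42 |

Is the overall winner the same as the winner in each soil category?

Yes

Clay: the synthetic mix 3/10 = 30.0%, Formula N 4/11 = 36.4% → Formula N
Silt: the synthetic mix 20/67 = 29.9%, Formula N 26/64 = 40.6% → Formula N
Sandy soil: the synthetic mix 145/238 = 60.9%, Formula N 132/190 = 69.5% → Formula N
Loam: the synthetic mix 25/66 = 37.9%, Formula N 21/42 = 50.0% → Formula N
Overall: the synthetic mix 193/381 = 50.7%, Formula N 183/307 = 59.6% → Formula N
Formula N wins overall and in every soil group — no reversal.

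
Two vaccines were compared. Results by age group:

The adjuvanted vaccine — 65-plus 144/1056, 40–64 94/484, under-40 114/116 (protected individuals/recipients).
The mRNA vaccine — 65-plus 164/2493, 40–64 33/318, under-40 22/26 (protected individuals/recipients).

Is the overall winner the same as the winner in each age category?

65-plus: the adjuvanted vaccine 144/1056 = 13.6%, the mRNA vaccine 164/2493 = 6.6% → the adjuvanted vaccine
40–64: the adjuvanted vaccine 94/484 = 19.4%, the mRNA vaccine 33/318 = 10.4% → the adjuvanted vaccine
Under-40: the adjuvanted vaccine 114/116 = 98.3%, the mRNA vaccine 22/26 = 84.6% → the adjuvanted vaccine
Overall: the adjuvanted vaccine 352/1656 = 21.3%, the mRNA vaccine 219/2837 = 7.7% → the adjuvanted vaccine
The adjuvanted vaccine wins overall and in every age group — no reversal.

Yes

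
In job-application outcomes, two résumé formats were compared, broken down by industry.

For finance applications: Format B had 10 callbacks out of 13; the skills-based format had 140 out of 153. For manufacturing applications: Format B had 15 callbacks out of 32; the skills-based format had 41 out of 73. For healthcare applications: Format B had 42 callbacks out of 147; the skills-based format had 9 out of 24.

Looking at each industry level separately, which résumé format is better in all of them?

the skills-based format

Finance: Format B 10/13 = 76.9%, the skills-based format 140/153 = 91.5% → the skills-based format
Manufacturing: Format B 15/32 = 46.9%, the skills-based format 41/73 = 56.2% → the skills-based format
Healthcare: Format B 42/147 = 28.6%, the skills-based format 9/24 = 37.5% → the skills-based format
The skills-based format has the higher rate in all 3 groups.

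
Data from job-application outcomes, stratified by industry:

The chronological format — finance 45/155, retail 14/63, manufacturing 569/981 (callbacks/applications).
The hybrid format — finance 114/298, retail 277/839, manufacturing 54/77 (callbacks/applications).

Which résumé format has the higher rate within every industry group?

Finance: the chronological format 45/155 = 29.0%, the hybrid format 114/298 = 38.3% → the hybrid format
Retail: the chronological format 14/63 = 22.2%, the hybrid format 277/839 = 33.0% → the hybrid format
Manufacturing: the chronological format 569/981 = 58.0%, the hybrid format 54/77 = 70.1% → the hybrid format
The hybrid format has the higher rate in all 3 groups.

the hybrid format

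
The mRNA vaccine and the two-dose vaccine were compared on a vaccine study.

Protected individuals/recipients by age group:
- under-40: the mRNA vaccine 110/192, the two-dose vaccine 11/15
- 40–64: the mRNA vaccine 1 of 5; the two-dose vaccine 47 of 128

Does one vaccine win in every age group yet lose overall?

Under-40: the mRNA vaccine 110/192 = 57.3%, the two-dose vaccine 11/15 = 73.3% → the two-dose vaccine
40–64: the mRNA vaccine 1/5 = 20.0%, the two-dose vaccine 47/128 = 36.7% → the two-dose vaccine
Overall: the mRNA vaccine 111/197 = 56.3%, the two-dose vaccine 58/143 = 40.6% → the mRNA vaccine
The two-dose vaccine wins each age group but the mRNA vaccine wins overall — the comparison reverses. The two-dose vaccine's recipients skew toward 40–64, which has a lower base rate.

Yes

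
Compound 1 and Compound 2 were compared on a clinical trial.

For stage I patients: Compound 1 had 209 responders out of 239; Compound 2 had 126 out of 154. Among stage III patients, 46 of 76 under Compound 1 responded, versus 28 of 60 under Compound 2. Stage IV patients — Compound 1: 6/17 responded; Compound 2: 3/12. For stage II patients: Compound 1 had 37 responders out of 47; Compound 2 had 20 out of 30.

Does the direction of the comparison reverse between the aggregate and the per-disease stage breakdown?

Stage I: Compound 1 209/239 = 87.4%, Compound 2 126/154 = 81.8% → Compound 1
Stage III: Compound 1 46/76 = 60.5%, Compound 2 28/60 = 46.7% → Compound 1
Stage IV: Compound 1 6/17 = 35.3%, Compound 2 3/12 = 25.0% → Compound 1
Stage II: Compound 1 37/47 = 78.7%, Compound 2 20/30 = 66.7% → Compound 1
Overall: Compound 1 298/379 = 78.6%, Compound 2 177/256 = 69.1% → Compound 1
Compound 1 wins overall and in every disease group — no reversal.

No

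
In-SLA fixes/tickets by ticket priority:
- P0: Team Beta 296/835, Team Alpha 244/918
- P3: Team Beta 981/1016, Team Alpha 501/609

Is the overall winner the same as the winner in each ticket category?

Yes

P0: Team Beta 296/835 = 35.4%, Team Alpha 244/918 = 26.6% → Team Beta
P3: Team Beta 981/1016 = 96.6%, Team Alpha 501/609 = 82.3% → Team Beta
Overall: Team Beta 1277/1851 = 69.0%, Team Alpha 745/1527 = 48.8% → Team Beta
Team Beta wins overall and in every ticket group — no reversal.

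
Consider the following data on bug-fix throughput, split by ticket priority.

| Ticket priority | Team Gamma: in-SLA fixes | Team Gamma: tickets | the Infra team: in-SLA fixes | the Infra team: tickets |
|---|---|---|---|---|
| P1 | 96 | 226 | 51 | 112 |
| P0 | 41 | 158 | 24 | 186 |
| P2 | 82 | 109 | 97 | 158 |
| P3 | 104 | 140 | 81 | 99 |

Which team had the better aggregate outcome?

Team Gamma

P1: Team Gamma 96/226 = 42.5%, the Infra team 51/112 = 45.5% → the Infra team
P0: Team Gamma 41/158 = 25.9%, the Infra team 24/186 = 12.9% → Team Gamma
P2: Team Gamma 82/109 = 75.2%, the Infra team 97/158 = 61.4% → Team Gamma
P3: Team Gamma 104/140 = 74.3%, the Infra team 81/99 = 81.8% → the Infra team
Overall: Team Gamma 323/633 = 51.0%, the Infra team 253/555 = 45.6% → Team Gamma
(Neither sweeps every ticket group, but Team Gamma has the higher pooled rate.)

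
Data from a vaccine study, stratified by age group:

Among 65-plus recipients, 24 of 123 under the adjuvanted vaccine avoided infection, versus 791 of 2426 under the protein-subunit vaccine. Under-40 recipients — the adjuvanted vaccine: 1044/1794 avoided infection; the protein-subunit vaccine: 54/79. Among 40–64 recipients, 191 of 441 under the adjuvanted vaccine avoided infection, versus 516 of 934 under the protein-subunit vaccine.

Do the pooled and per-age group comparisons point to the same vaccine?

65-plus: the adjuvanted vaccine 24/123 = 19.5%, the protein-subunit vaccine 791/2426 = 32.6% → the protein-subunit vaccine
Under-40: the adjuvanted vaccine 1044/1794 = 58.2%, the protein-subunit vaccine 54/79 = 68.4% → the protein-subunit vaccine
40–64: the adjuvanted vaccine 191/441 = 43.3%, the protein-subunit vaccine 516/934 = 55.2% → the protein-subunit vaccine
Overall: the adjuvanted vaccine 1259/2358 = 53.4%, the protein-subunit vaccine 1361/3439 = 39.6% → the adjuvanted vaccine
The protein-subunit vaccine wins each age group but the adjuvanted vaccine wins overall — the comparison reverses. The protein-subunit vaccine's recipients skew toward 65-plus, which has a lower base rate.

No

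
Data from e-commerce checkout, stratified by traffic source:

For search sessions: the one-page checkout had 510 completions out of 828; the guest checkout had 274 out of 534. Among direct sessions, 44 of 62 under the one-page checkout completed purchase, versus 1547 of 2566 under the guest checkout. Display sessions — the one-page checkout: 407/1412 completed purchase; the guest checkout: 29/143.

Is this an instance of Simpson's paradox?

Search: the one-page checkout 510/828 = 61.6%, the guest checkout 274/534 = 51.3% → the one-page checkout
Direct: the one-page checkout 44/62 = 71.0%, the guest checkout 1547/2566 = 60.3% → the one-page checkout
Display: the one-page checkout 407/1412 = 28.8%, the guest checkout 29/143 = 20.3% → the one-page checkout
Overall: the one-page checkout 961/2302 = 41.7%, the guest checkout 1850/3243 = 57.0% → the guest checkout
The one-page checkout wins each traffic group but the guest checkout wins overall — the comparison reverses. The one-page checkout's sessions skew toward display, which has a lower base rate.

Yes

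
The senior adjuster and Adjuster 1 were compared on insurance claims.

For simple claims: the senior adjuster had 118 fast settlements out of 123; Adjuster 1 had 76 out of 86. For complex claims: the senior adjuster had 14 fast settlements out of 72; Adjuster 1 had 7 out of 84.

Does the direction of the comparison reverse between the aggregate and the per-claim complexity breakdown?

Simple: the senior adjuster 118/123 = 95.9%, Adjuster 1 76/86 = 88.4% → the senior adjuster
Complex: the senior adjuster 14/72 = 19.4%, Adjuster 1 7/84 = 8.3% → the senior adjuster
Overall: the senior adjuster 132/195 = 67.7%, Adjuster 1 83/170 = 48.8% → the senior adjuster
The senior adjuster wins overall and in every claim group — no reversal.

No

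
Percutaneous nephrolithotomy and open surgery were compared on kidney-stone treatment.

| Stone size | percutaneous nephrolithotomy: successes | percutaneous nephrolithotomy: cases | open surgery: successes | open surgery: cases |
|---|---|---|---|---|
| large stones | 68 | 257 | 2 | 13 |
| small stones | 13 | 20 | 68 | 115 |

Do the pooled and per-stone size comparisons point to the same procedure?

No

Large stones: percutaneous nephrolithotomy 68/257 = 26.5%, open surgery 2/13 = 15.4% → percutaneous nephrolithotomy
Small stones: percutaneous nephrolithotomy 13/20 = 65.0%, open surgery 68/115 = 59.1% → percutaneous nephrolithotomy
Overall: percutaneous nephrolithotomy 81/277 = 29.2%, open surgery 70/128 = 54.7% → open surgery
Percutaneous nephrolithotomy wins each stone group but open surgery wins overall — the comparison reverses. Percutaneous nephrolithotomy's cases skew toward large stones, which has a lower base rate.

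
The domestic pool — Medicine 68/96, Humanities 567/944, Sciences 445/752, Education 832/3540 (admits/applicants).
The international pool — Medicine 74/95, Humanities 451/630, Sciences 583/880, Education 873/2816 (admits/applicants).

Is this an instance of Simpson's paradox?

No

Medicine: the domestic pool 68/96 = 70.8%, the international pool 74/95 = 77.9% → the international pool
Humanities: the domestic pool 567/944 = 60.1%, the international pool 451/630 = 71.6% → the international pool
Sciences: the domestic pool 445/752 = 59.2%, the international pool 583/880 = 66.2% → the international pool
Education: the domestic pool 832/3540 = 23.5%, the international pool 873/2816 = 31.0% → the international pool
Overall: the domestic pool 1912/5332 = 35.9%, the international pool 1981/4421 = 44.8% → the international pool
The international pool wins overall and in every department group — no reversal.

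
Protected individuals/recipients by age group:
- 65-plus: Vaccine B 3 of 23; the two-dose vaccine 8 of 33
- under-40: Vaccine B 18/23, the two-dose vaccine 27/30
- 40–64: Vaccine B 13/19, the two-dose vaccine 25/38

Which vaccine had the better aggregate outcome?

the two-dose vaccine

65-plus: Vaccine B 3/23 = 13.0%, the two-dose vaccine 8/33 = 24.2% → the two-dose vaccine
Under-40: Vaccine B 18/23 = 78.3%, the two-dose vaccine 27/30 = 90.0% → the two-dose vaccine
40–64: Vaccine B 13/19 = 68.4%, the two-dose vaccine 25/38 = 65.8% → Vaccine B
Overall: Vaccine B 34/65 = 52.3%, the two-dose vaccine 60/101 = 59.4% → the two-dose vaccine
(Neither sweeps every age group, but the two-dose vaccine has the higher pooled rate.)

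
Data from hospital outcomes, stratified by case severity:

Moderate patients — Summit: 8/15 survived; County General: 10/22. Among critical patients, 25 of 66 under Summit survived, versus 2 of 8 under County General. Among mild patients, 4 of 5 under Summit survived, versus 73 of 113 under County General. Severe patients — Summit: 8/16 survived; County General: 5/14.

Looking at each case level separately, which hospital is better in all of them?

Summit

Moderate: Summit 8/15 = 53.3%, County General 10/22 = 45.5% → Summit
Critical: Summit 25/66 = 37.9%, County General 2/8 = 25.0% → Summit
Mild: Summit 4/5 = 80.0%, County General 73/113 = 64.6% → Summit
Severe: Summit 8/16 = 50.0%, County General 5/14 = 35.7% → Summit
Summit has the higher rate in all 4 groups.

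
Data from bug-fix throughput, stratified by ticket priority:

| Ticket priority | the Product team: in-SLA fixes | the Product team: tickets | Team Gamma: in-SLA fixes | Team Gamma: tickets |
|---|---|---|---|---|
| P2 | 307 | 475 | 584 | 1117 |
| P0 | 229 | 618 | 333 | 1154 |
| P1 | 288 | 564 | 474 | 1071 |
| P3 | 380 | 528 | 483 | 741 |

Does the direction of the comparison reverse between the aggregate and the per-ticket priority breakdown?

P2: the Product team 307/475 = 64.6%, Team Gamma 584/1117 = 52.3% → the Product team
P0: the Product team 229/618 = 37.1%, Team Gamma 333/1154 = 28.9% → the Product team
P1: the Product team 288/564 = 51.1%, Team Gamma 474/1071 = 44.3% → the Product team
P3: the Product team 380/528 = 72.0%, Team Gamma 483/741 = 65.2% → the Product team
Overall: the Product team 1204/2185 = 55.1%, Team Gamma 1874/4083 = 45.9% → the Product team
The Product team wins overall and in every ticket group — no reversal.

No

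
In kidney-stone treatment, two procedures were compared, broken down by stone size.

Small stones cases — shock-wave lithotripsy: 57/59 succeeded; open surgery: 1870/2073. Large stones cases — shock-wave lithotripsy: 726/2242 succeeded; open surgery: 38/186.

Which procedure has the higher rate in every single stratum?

shock-wave lithotripsy

Small stones: shock-wave lithotripsy 57/59 = 96.6%, open surgery 1870/2073 = 90.2% → shock-wave lithotripsy
Large stones: shock-wave lithotripsy 726/2242 = 32.4%, open surgery 38/186 = 20.4% → shock-wave lithotripsy
Shock-wave lithotripsy has the higher rate in both groups.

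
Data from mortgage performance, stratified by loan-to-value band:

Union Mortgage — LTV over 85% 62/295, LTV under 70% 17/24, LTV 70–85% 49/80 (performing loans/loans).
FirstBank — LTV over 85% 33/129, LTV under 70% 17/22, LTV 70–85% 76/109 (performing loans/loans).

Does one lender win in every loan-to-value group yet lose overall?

LTV over 85%: Union Mortgage 62/295 = 21.0%, FirstBank 33/129 = 25.6% → FirstBank
LTV under 70%: Union Mortgage 17/24 = 70.8%, FirstBank 17/22 = 77.3% → FirstBank
LTV 70–85%: Union Mortgage 49/80 = 61.2%, FirstBank 76/109 = 69.7% → FirstBank
Overall: Union Mortgage 128/399 = 32.1%, FirstBank 126/260 = 48.5% → FirstBank
FirstBank wins overall and in every loan-to-value group — no reversal.

No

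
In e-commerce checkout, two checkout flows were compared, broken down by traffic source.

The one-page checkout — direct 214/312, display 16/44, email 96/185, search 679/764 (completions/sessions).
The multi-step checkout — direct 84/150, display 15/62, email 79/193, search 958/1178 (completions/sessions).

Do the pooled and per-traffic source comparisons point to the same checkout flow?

Yes

Direct: the one-page checkout 214/312 = 68.6%, the multi-step checkout 84/150 = 56.0% → the one-page checkout
Display: the one-page checkout 16/44 = 36.4%, the multi-step checkout 15/62 = 24.2% → the one-page checkout
Email: the one-page checkout 96/185 = 51.9%, the multi-step checkout 79/193 = 40.9% → the one-page checkout
Search: the one-page checkout 679/764 = 88.9%, the multi-step checkout 958/1178 = 81.3% → the one-page checkout
Overall: the one-page checkout 1005/1305 = 77.0%, the multi-step checkout 1136/1583 = 71.8% → the one-page checkout
The one-page checkout wins overall and in every traffic group — no reversal.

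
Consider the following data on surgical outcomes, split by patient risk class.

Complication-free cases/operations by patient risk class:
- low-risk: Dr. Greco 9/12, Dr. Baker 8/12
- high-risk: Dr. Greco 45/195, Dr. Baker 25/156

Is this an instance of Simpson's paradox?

Low-risk: Dr. Greco 9/12 = 75.0%, Dr. Baker 8/12 = 66.7% → Dr. Greco
High-risk: Dr. Greco 45/195 = 23.1%, Dr. Baker 25/156 = 16.0% → Dr. Greco
Overall: Dr. Greco 54/207 = 26.1%, Dr. Baker 33/168 = 19.6% → Dr. Greco
Dr. Greco wins overall and in every patient risk group — no reversal.

No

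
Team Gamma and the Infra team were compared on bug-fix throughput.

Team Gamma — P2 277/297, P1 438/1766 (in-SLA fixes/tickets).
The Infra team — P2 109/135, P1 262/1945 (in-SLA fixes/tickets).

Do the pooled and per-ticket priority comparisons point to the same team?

P2: Team Gamma 277/297 = 93.3%, the Infra team 109/135 = 80.7% → Team Gamma
P1: Team Gamma 438/1766 = 24.8%, the Infra team 262/1945 = 13.5% → Team Gamma
Overall: Team Gamma 715/2063 = 34.7%, the Infra team 371/2080 = 17.8% → Team Gamma
Team Gamma wins overall and in every ticket group — no reversal.

Yes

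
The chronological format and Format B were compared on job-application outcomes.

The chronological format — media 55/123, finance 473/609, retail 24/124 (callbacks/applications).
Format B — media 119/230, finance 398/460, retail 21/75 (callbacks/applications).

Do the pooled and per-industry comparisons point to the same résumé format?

Media: the chronological format 55/123 = 44.7%, Format B 119/230 = 51.7% → Format B
Finance: the chronological format 473/609 = 77.7%, Format B 398/460 = 86.5% → Format B
Retail: the chronological format 24/124 = 19.4%, Format B 21/75 = 28.0% → Format B
Overall: the chronological format 552/856 = 64.5%, Format B 538/765 = 70.3% → Format B
Format B wins overall and in every industry group — no reversal.

Yes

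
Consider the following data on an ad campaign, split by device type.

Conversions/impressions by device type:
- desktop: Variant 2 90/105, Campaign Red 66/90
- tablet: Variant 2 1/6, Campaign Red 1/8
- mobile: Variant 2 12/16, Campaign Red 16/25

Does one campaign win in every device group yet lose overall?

Desktop: Variant 2 90/105 = 85.7%, Campaign Red 66/90 = 73.3% → Variant 2
Tablet: Variant 2 1/6 = 16.7%, Campaign Red 1/8 = 12.5% → Variant 2
Mobile: Variant 2 12/16 = 75.0%, Campaign Red 16/25 = 64.0% → Variant 2
Overall: Variant 2 103/127 = 81.1%, Campaign Red 83/123 = 67.5% → Variant 2
Variant 2 wins overall and in every device group — no reversal.

No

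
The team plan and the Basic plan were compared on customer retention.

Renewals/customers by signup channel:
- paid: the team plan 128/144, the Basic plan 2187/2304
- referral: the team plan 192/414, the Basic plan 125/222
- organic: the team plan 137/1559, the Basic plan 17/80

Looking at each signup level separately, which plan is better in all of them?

Paid: the team plan 128/144 = 88.9%, the Basic plan 2187/2304 = 94.9% → the Basic plan
Referral: the team plan 192/414 = 46.4%, the Basic plan 125/222 = 56.3% → the Basic plan
Organic: the team plan 137/1559 = 8.8%, the Basic plan 17/80 = 21.2% → the Basic plan
The Basic plan has the higher rate in all 3 groups.

the Basic plan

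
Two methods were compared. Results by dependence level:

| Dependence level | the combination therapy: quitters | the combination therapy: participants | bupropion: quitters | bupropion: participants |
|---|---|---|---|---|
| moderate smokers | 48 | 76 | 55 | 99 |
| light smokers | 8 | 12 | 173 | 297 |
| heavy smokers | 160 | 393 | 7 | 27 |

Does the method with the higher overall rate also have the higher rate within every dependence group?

No

Moderate smokers: the combination therapy 48/76 = 63.2%, bupropion 55/99 = 55.6% → the combination therapy
Light smokers: the combination therapy 8/12 = 66.7%, bupropion 173/297 = 58.2% → the combination therapy
Heavy smokers: the combination therapy 160/393 = 40.7%, bupropion 7/27 = 25.9% → the combination therapy
Overall: the combination therapy 216/481 = 44.9%, bupropion 235/423 = 55.6% → bupropion
The combination therapy wins each dependence group but bupropion wins overall — the comparison reverses. The combination therapy's participants skew toward heavy smokers, which has a lower base rate.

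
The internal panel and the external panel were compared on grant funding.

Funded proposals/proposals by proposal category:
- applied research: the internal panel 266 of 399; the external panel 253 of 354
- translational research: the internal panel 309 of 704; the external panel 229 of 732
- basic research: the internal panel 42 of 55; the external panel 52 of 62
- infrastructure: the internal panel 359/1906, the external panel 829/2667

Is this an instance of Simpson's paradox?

Applied research: the internal panel 266/399 = 66.7%, the external panel 253/354 = 71.5% → the external panel
Translational research: the internal panel 309/704 = 43.9%, the external panel 229/732 = 31.3% → the internal panel
Basic research: the internal panel 42/55 = 76.4%, the external panel 52/62 = 83.9% → the external panel
Infrastructure: the internal panel 359/1906 = 18.8%, the external panel 829/2667 = 31.1% → the external panel
Overall: the internal panel 976/3064 = 31.9%, the external panel 1363/3815 = 35.7% → the external panel
Neither sweeps: the internal panel wins 1 of 4 groups, the external panel wins 3. The external panel wins overall but not every group — no Simpson reversal.

No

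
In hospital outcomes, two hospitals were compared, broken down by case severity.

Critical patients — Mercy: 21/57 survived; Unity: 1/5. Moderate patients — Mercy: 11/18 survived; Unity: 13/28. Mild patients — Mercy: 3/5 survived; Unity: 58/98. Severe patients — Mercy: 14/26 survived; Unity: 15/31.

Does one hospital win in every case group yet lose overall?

Critical: Mercy 21/57 = 36.8%, Unity 1/5 = 20.0% → Mercy
Moderate: Mercy 11/18 = 61.1%, Unity 13/28 = 46.4% → Mercy
Mild: Mercy 3/5 = 60.0%, Unity 58/98 = 59.2% → Mercy
Severe: Mercy 14/26 = 53.8%, Unity 15/31 = 48.4% → Mercy
Overall: Mercy 49/106 = 46.2%, Unity 87/162 = 53.7% → Unity
Mercy wins each case group but Unity wins overall — the comparison reverses. Mercy's patients skew toward critical, which has a lower base rate.

Yes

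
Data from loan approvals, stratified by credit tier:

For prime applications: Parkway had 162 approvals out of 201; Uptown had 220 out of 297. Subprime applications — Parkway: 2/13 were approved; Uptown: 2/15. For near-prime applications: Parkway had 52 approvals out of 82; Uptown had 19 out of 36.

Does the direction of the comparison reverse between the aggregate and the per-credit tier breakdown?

Prime: Parkway 162/201 = 80.6%, Uptown 220/297 = 74.1% → Parkway
Subprime: Parkway 2/13 = 15.4%, Uptown 2/15 = 13.3% → Parkway
Near-prime: Parkway 52/82 = 63.4%, Uptown 19/36 = 52.8% → Parkway
Overall: Parkway 216/296 = 73.0%, Uptown 241/348 = 69.3% → Parkway
Parkway wins overall and in every credit group — no reversal.

No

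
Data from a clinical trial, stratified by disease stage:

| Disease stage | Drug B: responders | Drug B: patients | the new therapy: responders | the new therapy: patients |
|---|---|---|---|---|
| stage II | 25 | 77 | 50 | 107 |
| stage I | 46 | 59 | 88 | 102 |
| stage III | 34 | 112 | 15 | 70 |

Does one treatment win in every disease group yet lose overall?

No

Stage II: Drug B 25/77 = 32.5%, the new therapy 50/107 = 46.7% → the new therapy
Stage I: Drug B 46/59 = 78.0%, the new therapy 88/102 = 86.3% → the new therapy
Stage III: Drug B 34/112 = 30.4%, the new therapy 15/70 = 21.4% → Drug B
Overall: Drug B 105/248 = 42.3%, the new therapy 153/279 = 54.8% → the new therapy
Neither sweeps: Drug B wins 1 of 3 groups, the new therapy wins 2. The new therapy wins overall but not every group — no Simpson reversal.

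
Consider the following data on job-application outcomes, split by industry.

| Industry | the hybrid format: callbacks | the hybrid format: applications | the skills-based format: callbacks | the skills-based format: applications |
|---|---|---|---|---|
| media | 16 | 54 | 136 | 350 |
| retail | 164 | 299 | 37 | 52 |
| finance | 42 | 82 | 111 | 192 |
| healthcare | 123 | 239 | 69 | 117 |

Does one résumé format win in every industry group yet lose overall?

Media: the hybrid format 16/54 = 29.6%, the skills-based format 136/350 = 38.9% → the skills-based format
Retail: the hybrid format 164/299 = 54.8%, the skills-based format 37/52 = 71.2% → the skills-based format
Finance: the hybrid format 42/82 = 51.2%, the skills-based format 111/192 = 57.8% → the skills-based format
Healthcare: the hybrid format 123/239 = 51.5%, the skills-based format 69/117 = 59.0% → the skills-based format
Overall: the hybrid format 345/674 = 51.2%, the skills-based format 353/711 = 49.6% → the hybrid format
The skills-based format wins each industry group but the hybrid format wins overall — the comparison reverses. The skills-based format's applications skew toward media, which has a lower base rate.

Yes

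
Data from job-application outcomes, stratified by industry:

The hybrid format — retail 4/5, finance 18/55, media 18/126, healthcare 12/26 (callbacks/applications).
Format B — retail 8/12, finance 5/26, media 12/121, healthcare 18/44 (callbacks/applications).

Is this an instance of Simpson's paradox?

No

Retail: the hybrid format 4/5 = 80.0%, Format B 8/12 = 66.7% → the hybrid format
Finance: the hybrid format 18/55 = 32.7%, Format B 5/26 = 19.2% → the hybrid format
Media: the hybrid format 18/126 = 14.3%, Format B 12/121 = 9.9% → the hybrid format
Healthcare: the hybrid format 12/26 = 46.2%, Format B 18/44 = 40.9% → the hybrid format
Overall: the hybrid format 52/212 = 24.5%, Format B 43/203 = 21.2% → the hybrid format
The hybrid format wins overall and in every industry group — no reversal.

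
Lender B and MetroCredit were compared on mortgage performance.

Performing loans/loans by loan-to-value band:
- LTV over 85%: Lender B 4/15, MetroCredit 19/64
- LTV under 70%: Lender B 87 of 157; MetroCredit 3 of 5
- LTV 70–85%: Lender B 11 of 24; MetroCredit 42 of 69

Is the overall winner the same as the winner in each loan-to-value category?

No

LTV over 85%: Lender B 4/15 = 26.7%, MetroCredit 19/64 = 29.7% → MetroCredit
LTV under 70%: Lender B 87/157 = 55.4%, MetroCredit 3/5 = 60.0% → MetroCredit
LTV 70–85%: Lender B 11/24 = 45.8%, MetroCredit 42/69 = 60.9% → MetroCredit
Overall: Lender B 102/196 = 52.0%, MetroCredit 64/138 = 46.4% → Lender B
MetroCredit wins each loan-to-value group but Lender B wins overall — the comparison reverses. MetroCredit's loans skew toward LTV over 85%, which has a lower base rate.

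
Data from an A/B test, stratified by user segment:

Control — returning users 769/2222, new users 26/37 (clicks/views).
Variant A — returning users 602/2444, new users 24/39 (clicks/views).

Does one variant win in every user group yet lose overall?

Returning users: Control 769/2222 = 34.6%, Variant A 602/2444 = 24.6% → Control
New users: Control 26/37 = 70.3%, Variant A 24/39 = 61.5% → Control
Overall: Control 795/2259 = 35.2%, Variant A 626/2483 = 25.2% → Control
Control wins overall and in every user group — no reversal.

No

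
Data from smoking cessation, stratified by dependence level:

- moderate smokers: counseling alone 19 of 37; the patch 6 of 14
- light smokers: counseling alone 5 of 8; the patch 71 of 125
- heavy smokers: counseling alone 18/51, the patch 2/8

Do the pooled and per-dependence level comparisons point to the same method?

Moderate smokers: counseling alone 19/37 = 51.4%, the patch 6/14 = 42.9% → counseling alone
Light smokers: counseling alone 5/8 = 62.5%, the patch 71/125 = 56.8% → counseling alone
Heavy smokers: counseling alone 18/51 = 35.3%, the patch 2/8 = 25.0% → counseling alone
Overall: counseling alone 42/96 = 43.8%, the patch 79/147 = 53.7% → the patch
Counseling alone wins each dependence group but the patch wins overall — the comparison reverses. Counseling alone's participants skew toward heavy smokers, which has a lower base rate.

No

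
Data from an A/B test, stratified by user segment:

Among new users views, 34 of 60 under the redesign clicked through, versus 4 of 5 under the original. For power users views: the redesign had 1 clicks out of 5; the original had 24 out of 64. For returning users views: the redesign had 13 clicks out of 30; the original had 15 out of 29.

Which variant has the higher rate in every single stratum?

the original

New users: the redesign 34/60 = 56.7%, the original 4/5 = 80.0% → the original
Power users: the redesign 1/5 = 20.0%, the original 24/64 = 37.5% → the original
Returning users: the redesign 13/30 = 43.3%, the original 15/29 = 51.7% → the original
The original has the higher rate in all 3 groups.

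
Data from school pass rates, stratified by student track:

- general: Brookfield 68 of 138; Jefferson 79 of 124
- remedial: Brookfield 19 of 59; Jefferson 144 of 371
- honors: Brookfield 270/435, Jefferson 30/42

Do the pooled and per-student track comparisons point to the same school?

No

General: Brookfield 68/138 = 49.3%, Jefferson 79/124 = 63.7% → Jefferson
Remedial: Brookfield 19/59 = 32.2%, Jefferson 144/371 = 38.8% → Jefferson
Honors: Brookfield 270/435 = 62.1%, Jefferson 30/42 = 71.4% → Jefferson
Overall: Brookfield 357/632 = 56.5%, Jefferson 253/537 = 47.1% → Brookfield
Jefferson wins each student group but Brookfield wins overall — the comparison reverses. Jefferson's students skew toward remedial, which has a lower base rate.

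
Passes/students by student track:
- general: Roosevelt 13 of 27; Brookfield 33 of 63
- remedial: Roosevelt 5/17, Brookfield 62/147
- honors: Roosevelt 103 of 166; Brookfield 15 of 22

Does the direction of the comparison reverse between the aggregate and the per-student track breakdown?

Yes

General: Roosevelt 13/27 = 48.1%, Brookfield 33/63 = 52.4% → Brookfield
Remedial: Roosevelt 5/17 = 29.4%, Brookfield 62/147 = 42.2% → Brookfield
Honors: Roosevelt 103/166 = 62.0%, Brookfield 15/22 = 68.2% → Brookfield
Overall: Roosevelt 121/210 = 57.6%, Brookfield 110/232 = 47.4% → Roosevelt
Brookfield wins each student group but Roosevelt wins overall — the comparison reverses. Brookfield's students skew toward remedial, which has a lower base rate.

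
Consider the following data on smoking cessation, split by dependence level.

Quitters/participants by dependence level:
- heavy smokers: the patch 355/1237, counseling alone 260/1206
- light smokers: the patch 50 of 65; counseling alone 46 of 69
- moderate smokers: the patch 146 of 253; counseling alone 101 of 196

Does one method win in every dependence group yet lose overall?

No

Heavy smokers: the patch 355/1237 = 28.7%, counseling alone 260/1206 = 21.6% → the patch
Light smokers: the patch 50/65 = 76.9%, counseling alone 46/69 = 66.7% → the patch
Moderate smokers: the patch 146/253 = 57.7%, counseling alone 101/196 = 51.5% → the patch
Overall: the patch 551/1555 = 35.4%, counseling alone 407/1471 = 27.7% → the patch
The patch wins overall and in every dependence group — no reversal.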